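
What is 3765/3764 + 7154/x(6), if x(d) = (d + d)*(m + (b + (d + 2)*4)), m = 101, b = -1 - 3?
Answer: 8188969/1456668 ≈ 5.6217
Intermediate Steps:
b = -4
x(d) = 2*d*(105 + 4*d) (x(d) = (d + d)*(101 + (-4 + (d + 2)*4)) = (2*d)*(101 + (-4 + (2 + d)*4)) = (2*d)*(101 + (-4 + (8 + 4*d))) = (2*d)*(101 + (4 + 4*d)) = (2*d)*(105 + 4*d) = 2*d*(105 + 4*d))
3765/3764 + 7154/x(6) = 3765/3764 + 7154/((2*6*(105 + 4*6))) = 3765*(1/3764) + 7154/((2*6*(105 + 24))) = 3765/3764 + 7154/((2*6*129)) = 3765/3764 + 7154/1548 = 3765/3764 + 7154*(1/1548) = 3765/3764 + 3577/774 = 8188969/1456668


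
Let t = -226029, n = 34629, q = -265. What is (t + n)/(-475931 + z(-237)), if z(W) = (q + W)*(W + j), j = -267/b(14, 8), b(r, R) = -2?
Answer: 95700/211987 ≈ 0.45144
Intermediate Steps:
j = 267/2 (j = -267/(-2) = -267*(-½) = 267/2 ≈ 133.50)
z(W) = (-265 + W)*(267/2 + W) (z(W) = (-265 + W)*(W + 267/2) = (-265 + W)*(267/2 + W))
(t + n)/(-475931 + z(-237)) = (-226029 + 34629)/(-475931 + (-70755/2 + (-237)² - 263/2*(-237))) = -191400/(-475931 + (-70755/2 + 56169 + 62331/2)) = -191400/(-475931 + 51957) = -191400/(-423974) = -191400*(-1/423974) = 95700/211987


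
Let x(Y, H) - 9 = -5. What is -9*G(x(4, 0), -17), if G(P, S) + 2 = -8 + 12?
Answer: -18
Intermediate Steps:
x(Y, H) = 4 (x(Y, H) = 9 - 5 = 4)
G(P, S) = 2 (G(P, S) = -2 + (-8 + 12) = -2 + 4 = 2)
-9*G(x(4, 0), -17) = -9*2 = -18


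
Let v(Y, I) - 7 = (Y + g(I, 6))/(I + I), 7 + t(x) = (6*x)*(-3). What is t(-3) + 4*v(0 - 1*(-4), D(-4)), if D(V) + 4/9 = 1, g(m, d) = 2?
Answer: 483/5 ≈ 96.600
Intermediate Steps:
D(V) = 5/9 (D(V) = -4/9 + 1 = 5/9)
t(x) = -7 - 18*x (t(x) = -7 + (6*x)*(-3) = -7 - 18*x)
v(Y, I) = 7 + (2 + Y)/(2*I) (v(Y, I) = 7 + (Y + 2)/(I + I) = 7 + (2 + Y)/((2*I)) = 7 + (2 + Y)*(1/(2*I)) = 7 + (2 + Y)/(2*I))
t(-3) + 4*v(0 - 1*(-4), D(-4)) = (-7 - 18*(-3)) + 4*((2 + (0 - 1*(-4)) + 14*(5/9))/(2*(5/9))) = (-7 + 54) + 4*((½)*(9/5)*(2 + (0 + 4) + 70/9)) = 47 + 4*((½)*(9/5)*(2 + 4 + 70/9)) = 47 + 4*((½)*(9/5)*(124/9)) = 47 + 4*(62/5) = 47 + 248/5 = 483/5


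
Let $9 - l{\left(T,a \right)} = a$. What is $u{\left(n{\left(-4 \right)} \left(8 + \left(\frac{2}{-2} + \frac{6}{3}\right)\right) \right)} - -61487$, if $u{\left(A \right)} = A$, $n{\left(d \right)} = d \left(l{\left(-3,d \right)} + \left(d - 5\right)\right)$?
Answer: $61343$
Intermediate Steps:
$l{\left(T,a \right)} = 9 - a$
$n{\left(d \right)} = 4 d$ ($n{\left(d \right)} = d \left(\left(9 - d\right) + \left(d - 5\right)\right) = d \left(\left(9 - d\right) + \left(-5 + d\right)\right) = d 4 = 4 d$)
$u{\left(n{\left(-4 \right)} \left(8 + \left(\frac{2}{-2} + \frac{6}{3}\right)\right) \right)} - -61487 = 4 \left(-4\right) \left(8 + \left(\frac{2}{-2} + \frac{6}{3}\right)\right) - -61487 = - 16 \left(8 + \left(2 \left(- \frac{1}{2}\right) + 6 \cdot \frac{1}{3}\right)\right) + 61487 = - 16 \left(8 + \left(-1 + 2\right)\right) + 61487 = - 16 \left(8 + 1\right) + 61487 = \left(-16\right) 9 + 61487 = -144 + 61487 = 61343$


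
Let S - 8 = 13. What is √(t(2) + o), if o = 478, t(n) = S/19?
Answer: √172957/19 ≈ 21.888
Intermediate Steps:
S = 21 (S = 8 + 13 = 21)
t(n) = 21/19
√(t(2) + o) = √(21/19 + 478) = √(9103/19) = √172957/19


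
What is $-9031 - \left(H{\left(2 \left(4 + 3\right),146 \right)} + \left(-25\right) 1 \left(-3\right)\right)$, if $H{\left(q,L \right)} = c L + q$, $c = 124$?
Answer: $-27224$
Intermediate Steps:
$H{\left(q,L \right)} = q + 124 L$ ($H{\left(q,L \right)} = 124 L + q = q + 124 L$)
$-9031 - \left(H{\left(2 \left(4 + 3\right),146 \right)} + \left(-25\right) 1 \left(-3\right)\right) = -9031 - \left(\left(2 \left(4 + 3\right) + 124 \cdot 146\right) + \left(-25\right) 1 \left(-3\right)\right) = -9031 - \left(\left(2 \cdot 7 + 18104\right) - -75\right) = -9031 - \left(\left(14 + 18104\right) + 75\right) = -9031 - \left(18118 + 75\right) = -9031 - 18193 = -27224$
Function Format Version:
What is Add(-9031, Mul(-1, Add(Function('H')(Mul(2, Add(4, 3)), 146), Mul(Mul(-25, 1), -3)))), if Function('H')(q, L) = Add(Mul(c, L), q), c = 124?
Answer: -27224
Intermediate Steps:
Function('H')(q, L) = Add(q, Mul(124, L)) (Function('H')(q, L) = Add(Mul(124, L), q) = Add(q, Mul(124, L)))
Add(-9031, Mul(-1, Add(Function('H')(Mul(2, Add(4, 3)), 146), Mul(Mul(-25, 1), -3)))) = Add(-9031, Mul(-1, Add(Add(Mul(2, Add(4, 3)), Mul(124, 146)), Mul(Mul(-25, 1), -3)))) = Add(-9031, Mul(-1, Add(Add(Mul(2, 7), 18104), Mul(-25, -3)))) = Add(-9031, Mul(-1, Add(Add(14, 18104), 75))) = Add(-9031, Mul(-1, Add(18118, 75))) = Add(-9031, Mul(-1, 18193)) = Add(-9031, -18193) = -27224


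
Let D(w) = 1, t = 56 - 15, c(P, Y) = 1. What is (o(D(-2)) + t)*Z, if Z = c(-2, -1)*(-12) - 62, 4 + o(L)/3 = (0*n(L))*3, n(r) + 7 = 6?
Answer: -2146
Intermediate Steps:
n(r) = -1 (n(r) = -7 + 6 = -1)
t = 41
o(L) = -12 (o(L) = -12 + 3*((0*(-1))*3) = -12 + 3*(0*3) = -12 + 3*0 = -12 + 0 = -12)
Z = -74 (Z = 1*(-12) - 62 = -12 - 62 = -74)
(o(D(-2)) + t)*Z = (-12 + 41)*(-74) = 29*(-74) = -2146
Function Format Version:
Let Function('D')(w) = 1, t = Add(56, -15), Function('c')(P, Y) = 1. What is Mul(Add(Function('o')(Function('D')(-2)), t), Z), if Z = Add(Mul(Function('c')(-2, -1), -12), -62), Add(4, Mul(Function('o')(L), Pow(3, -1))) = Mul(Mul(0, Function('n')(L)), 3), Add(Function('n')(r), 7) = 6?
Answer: -2146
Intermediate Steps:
Function('n')(r) = -1 (Function('n')(r) = Add(-7, 6) = -1)
t = 41
Function('o')(L) = -12 (Function('o')(L) = Add(-12, Mul(3, Mul(Mul(0, -1), 3))) = Add(-12, Mul(3, Mul(0, 3))) = Add(-12, Mul(3, 0)) = Add(-12, 0) = -12)
Z = -74 (Z = Add(Mul(1, -12), -62) = Add(-12, -62) = -74)
Mul(Add(Function('o')(Function('D')(-2)), t), Z) = Mul(Add(-12, 41), -74) = Mul(29, -74) = -2146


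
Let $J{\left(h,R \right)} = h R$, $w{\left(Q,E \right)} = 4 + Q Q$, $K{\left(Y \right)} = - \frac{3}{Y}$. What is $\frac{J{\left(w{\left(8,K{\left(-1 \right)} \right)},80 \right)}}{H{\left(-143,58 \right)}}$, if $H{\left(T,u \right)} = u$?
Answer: $\frac{2720}{29} \approx 93.793$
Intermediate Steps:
$w{\left(Q,E \right)} = 4 + Q^{2}$
$J{\left(h,R \right)} = R h$
$\frac{J{\left(w{\left(8,K{\left(-1 \right)} \right)},80 \right)}}{H{\left(-143,58 \right)}} = \frac{80 \left(4 + 8^{2}\right)}{58} = 80 \left(4 + 64\right) \frac{1}{58} = 80 \cdot 68 \cdot \frac{1}{58} = 5440 \cdot \frac{1}{58} = \frac{2720}{29}$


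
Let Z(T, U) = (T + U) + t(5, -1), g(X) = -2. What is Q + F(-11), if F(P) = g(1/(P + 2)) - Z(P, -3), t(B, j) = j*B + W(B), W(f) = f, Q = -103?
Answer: -91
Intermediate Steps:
t(B, j) = B + B*j (t(B, j) = j*B + B = B*j + B = B + B*j)
Z(T, U) = T + U (Z(T, U) = (T + U) + 5*(1 - 1) = (T + U) + 5*0 = (T + U) + 0 = T + U)
F(P) = 1 - P (F(P) = -2 - (P - 3) = -2 - (-3 + P) = -2 + (3 - P) = 1 - P)
Q + F(-11) = -103 + (1 - 1*(-11)) = -103 + (1 + 11) = -103 + 12 = -91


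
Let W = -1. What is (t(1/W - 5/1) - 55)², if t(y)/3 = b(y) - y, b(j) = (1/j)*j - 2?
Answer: 1600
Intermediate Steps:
b(j) = -1 (b(j) = j/j - 2 = 1 - 2 = -1)
t(y) = -3 - 3*y (t(y) = 3*(-1 - y) = -3 - 3*y)
(t(1/W - 5/1) - 55)² = ((-3 - 3*(1/(-1) - 5/1)) - 55)² = ((-3 - 3*(1*(-1) - 5*1)) - 55)² = ((-3 - 3*(-1 - 5)) - 55)² = ((-3 - 3*(-6)) - 55)² = ((-3 + 18) - 55)² = (15 - 55)² = (-40)² = 1600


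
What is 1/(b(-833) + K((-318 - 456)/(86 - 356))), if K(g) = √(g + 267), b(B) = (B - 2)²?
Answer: 10458375/7291840505327 - 4*√3795/7291840505327 ≈ 1.4342e-6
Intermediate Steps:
b(B) = (-2 + B)²
K(g) = √(267 + g)
1/(b(-833) + K((-318 - 456)/(86 - 356))) = 1/((-2 - 833)² + √(267 + (-318 - 456)/(86 - 356))) = 1/((-835)² + √(267 - 774/(-270))) = 1/(697225 + √(267 - 774*(-1/270))) = 1/(697225 + √(267 + 43/15)) = 1/(697225 + √(4048/15)) = 1/(697225 + 4*√3795/15)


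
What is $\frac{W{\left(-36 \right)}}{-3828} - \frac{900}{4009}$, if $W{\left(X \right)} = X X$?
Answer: $- \frac{720072}{1278871} \approx -0.56305$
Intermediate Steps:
$W{\left(X \right)} = X^{2}$
$\frac{W{\left(-36 \right)}}{-3828} - \frac{900}{4009} = \frac{\left(-36\right)^{2}}{-3828} - \frac{900}{4009} = 1296 \left(- \frac{1}{3828}\right) - \frac{900}{4009} = - \frac{108}{319} - \frac{900}{4009} = - \frac{720072}{1278871}$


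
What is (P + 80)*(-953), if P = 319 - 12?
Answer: -368811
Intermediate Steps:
P = 307
(P + 80)*(-953) = (307 + 80)*(-953) = 387*(-953) = -368811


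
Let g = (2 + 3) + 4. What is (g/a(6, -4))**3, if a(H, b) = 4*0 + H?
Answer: 27/8 ≈ 3.3750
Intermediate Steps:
a(H, b) = H (a(H, b) = 0 + H = H)
g = 9 (g = 5 + 4 = 9)
(g/a(6, -4))**3 = (9/6)**3 = (9*(1/6))**3 = (3/2)**3 = 27/8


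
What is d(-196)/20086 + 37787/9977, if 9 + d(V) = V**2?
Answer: 103834211/18218002 ≈ 5.6995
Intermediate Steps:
d(V) = -9 + V**2
d(-196)/20086 + 37787/9977 = (-9 + (-196)**2)/20086 + 37787/9977 = (-9 + 38416)*(1/20086) + 37787*(1/9977) = 38407*(1/20086) + 37787/9977 = 38407/20086 + 37787/9977 = 103834211/18218002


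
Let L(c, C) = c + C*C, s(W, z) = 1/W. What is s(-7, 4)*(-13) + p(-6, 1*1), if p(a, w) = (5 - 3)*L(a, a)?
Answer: 433/7 ≈ 61.857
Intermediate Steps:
L(c, C) = c + C²
p(a, w) = 2*a + 2*a² (p(a, w) = (5 - 3)*(a + a²) = 2*(a + a²) = 2*a + 2*a²)
s(-7, 4)*(-13) + p(-6, 1*1) = -13/(-7) + 2*(-6)*(1 - 6) = -⅐*(-13) + 2*(-6)*(-5) = 13/7 + 60 = 433/7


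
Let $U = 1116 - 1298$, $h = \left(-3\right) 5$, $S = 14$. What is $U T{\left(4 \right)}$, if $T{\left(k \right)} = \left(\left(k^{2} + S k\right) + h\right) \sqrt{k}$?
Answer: $-20748$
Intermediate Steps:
$h = -15$
$U = -182$ ($U = 1116 - 1298 = -182$)
$T{\left(k \right)} = \sqrt{k} \left(-15 + k^{2} + 14 k\right)$ ($T{\left(k \right)} = \left(\left(k^{2} + 14 k\right) - 15\right) \sqrt{k} = \left(-15 + k^{2} + 14 k\right) \sqrt{k} = \sqrt{k} \left(-15 + k^{2} + 14 k\right)$)
$U T{\left(4 \right)} = - 182 \sqrt{4} \left(-15 + 4^{2} + 14 \cdot 4\right) = - 182 \cdot 2 \left(-15 + 16 + 56\right) = - 182 \cdot 2 \cdot 57 = \left(-182\right) 114 = -20748$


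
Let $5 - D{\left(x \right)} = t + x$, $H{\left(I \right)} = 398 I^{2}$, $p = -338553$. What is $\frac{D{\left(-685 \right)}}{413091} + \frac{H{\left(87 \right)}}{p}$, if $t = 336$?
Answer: $- \frac{15361741880}{1726582683} \approx -8.8972$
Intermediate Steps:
$D{\left(x \right)} = -331 - x$ ($D{\left(x \right)} = 5 - \left(336 + x\right) = -331 - x$)
$\frac{D{\left(-685 \right)}}{413091} + \frac{H{\left(87 \right)}}{p} = \frac{-331 - -685}{413091} + \frac{398 \cdot 87^{2}}{-338553} = \left(-331 + 685\right) \frac{1}{413091} + 398 \cdot 7569 \left(- \frac{1}{338553}\right) = 354 \cdot \frac{1}{413091} + 3012462 \left(- \frac{1}{338553}\right) = \frac{118}{137697} - \frac{334718}{37617} = - \frac{15361741880}{1726582683}$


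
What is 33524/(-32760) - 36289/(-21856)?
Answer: 57015887/89500320 ≈ 0.63705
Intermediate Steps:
33524/(-32760) - 36289/(-21856) = 33524*(-1/32760) - 36289*(-1/21856) = -8381/8190 + 36289/21856 = 57015887/89500320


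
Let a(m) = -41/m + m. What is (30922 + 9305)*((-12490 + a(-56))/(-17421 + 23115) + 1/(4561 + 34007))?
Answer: -15138230794731/170804816 ≈ -88629.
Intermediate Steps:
a(m) = m - 41/m
(30922 + 9305)*((-12490 + a(-56))/(-17421 + 23115) + 1/(4561 + 34007)) = (30922 + 9305)*((-12490 + (-56 - 41/(-56)))/(-17421 + 23115) + 1/(4561 + 34007)) = 40227*((-12490 + (-56 - 41*(-1/56)))/5694 + 1/38568) = 40227*((-12490 + (-56 + 41/56))*(1/5694) + 1/38568) = 40227*((-12490 - 3095/56)*(1/5694) + 1/38568) = 40227*(-702535/56*1/5694 + 1/38568) = 40227*(-702535/318864 + 1/38568) = 40227*(-376320153/170804816) = -15138230794731/170804816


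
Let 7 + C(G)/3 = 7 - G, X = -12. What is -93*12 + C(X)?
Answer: -1080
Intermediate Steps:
C(G) = -3*G (C(G) = -21 + 3*(7 - G) = -21 + (21 - 3*G) = -3*G)
-93*12 + C(X) = -93*12 - 3*(-12) = -1116 + 36 = -1080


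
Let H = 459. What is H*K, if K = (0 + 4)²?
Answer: 7344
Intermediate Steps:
K = 16 (K = 4² = 16)
H*K = 459*16 = 7344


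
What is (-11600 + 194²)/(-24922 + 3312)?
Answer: -13018/10805 ≈ -1.2048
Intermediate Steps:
(-11600 + 194²)/(-24922 + 3312) = (-11600 + 37636)/(-21610) = 26036*(-1/21610) = -13018/10805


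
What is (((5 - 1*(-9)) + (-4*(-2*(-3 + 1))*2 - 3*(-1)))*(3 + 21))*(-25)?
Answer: 9000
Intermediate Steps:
(((5 - 1*(-9)) + (-4*(-2*(-3 + 1))*2 - 3*(-1)))*(3 + 21))*(-25) = (((5 + 9) + (-4*(-2*(-2))*2 + 3))*24)*(-25) = ((14 + (-16*2 + 3))*24)*(-25) = ((14 + (-4*8 + 3))*24)*(-25) = ((14 + (-32 + 3))*24)*(-25) = ((14 - 29)*24)*(-25) = -15*24*(-25) = -360*(-25) = 9000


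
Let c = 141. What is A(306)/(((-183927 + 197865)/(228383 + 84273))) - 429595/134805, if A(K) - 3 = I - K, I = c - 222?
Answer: -539688768461/62630403 ≈ -8617.0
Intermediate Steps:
I = -81 (I = 141 - 222 = -81)
A(K) = -78 - K (A(K) = 3 + (-81 - K) = -78 - K)
A(306)/(((-183927 + 197865)/(228383 + 84273))) - 429595/134805 = (-78 - 1*306)/(((-183927 + 197865)/(228383 + 84273))) - 429595/134805 = (-78 - 306)/((13938/312656)) - 429595*1/134805 = -384/(13938*(1/312656)) - 85919/26961 = -384/6969/156328 - 85919/26961 = -384*156328/6969 - 85919/26961 = -20009984/2323 - 85919/26961 = -539688768461/62630403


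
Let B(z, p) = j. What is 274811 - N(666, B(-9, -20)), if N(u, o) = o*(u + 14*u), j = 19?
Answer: 85001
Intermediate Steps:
B(z, p) = 19
N(u, o) = 15*o*u (N(u, o) = o*(15*u) = 15*o*u)
274811 - N(666, B(-9, -20)) = 274811 - 15*19*666 = 274811 - 1*189810 = 274811 - 189810 = 85001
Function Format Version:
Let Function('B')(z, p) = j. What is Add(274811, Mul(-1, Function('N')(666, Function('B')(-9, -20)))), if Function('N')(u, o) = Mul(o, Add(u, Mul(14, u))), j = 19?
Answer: 85001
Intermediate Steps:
Function('B')(z, p) = 19
Function('N')(u, o) = Mul(15, o, u) (Function('N')(u, o) = Mul(o, Mul(15, u)) = Mul(15, o, u))
Add(274811, Mul(-1, Function('N')(666, Function('B')(-9, -20)))) = Add(274811, Mul(-1, Mul(15, 19, 666))) = Add(274811, Mul(-1, 189810)) = Add(274811, -189810) = 85001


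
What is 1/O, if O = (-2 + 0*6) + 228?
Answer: 1/226 ≈ 0.0044248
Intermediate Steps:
O = 226 (O = (-2 + 0) + 228 = -2 + 228 = 226)
1/O = 1/226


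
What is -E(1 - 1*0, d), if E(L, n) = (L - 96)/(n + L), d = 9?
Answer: 19/2 ≈ 9.5000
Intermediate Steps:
E(L, n) = (-96 + L)/(L + n)
-E(1 - 1*0, d) = -(-96 + (1 - 1*0))/((1 - 1*0) + 9) = -(-96 + (1 + 0))/((1 + 0) + 9) = -(-96 + 1)/(1 + 9) = -(-95)/10 = -1*(-19/2) = 19/2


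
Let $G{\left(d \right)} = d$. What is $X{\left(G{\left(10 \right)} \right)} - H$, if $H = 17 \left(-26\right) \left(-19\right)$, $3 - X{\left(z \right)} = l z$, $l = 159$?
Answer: $-9985$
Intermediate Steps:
$X{\left(z \right)} = 3 - 159 z$
$H = 8398$ ($H = \left(-442\right) \left(-19\right) = 8398$)
$X{\left(G{\left(10 \right)} \right)} - H = \left(3 - 1590\right) - 8398 = -1587 - 8398 = -9985$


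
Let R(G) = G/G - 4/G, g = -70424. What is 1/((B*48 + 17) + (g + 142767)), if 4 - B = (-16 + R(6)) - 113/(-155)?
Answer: 155/11356696 ≈ 1.3648e-5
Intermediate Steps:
R(G) = 1 - 4/G
B = 8806/465 (B = 4 - ((-16 + (-4 + 6)/6) - 113/(-155)) = 4 - ((-16 + (⅙)*2) - 113*(-1/155)) = 4 - ((-16 + ⅓) + 113/155) = 4 - (-47/3 + 113/155) = 4 - 1*(-6946/465) = 4 + 6946/465 = 8806/465 ≈ 18.938)
1/((B*48 + 17) + (g + 142767)) = 1/(((8806/465)*48 + 17) + (-70424 + 142767)) = 1/((140896/155 + 17) + 72343) = 1/(143531/155 + 72343) = 1/(11356696/155) = 155/11356696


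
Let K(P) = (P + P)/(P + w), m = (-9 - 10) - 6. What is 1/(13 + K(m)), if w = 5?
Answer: 2/31 ≈ 0.064516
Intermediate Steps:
m = -25 (m = -19 - 6 = -25)
K(P) = 2*P/(5 + P) (K(P) = (P + P)/(P + 5) = (2*P)/(5 + P) = 2*P/(5 + P))
1/(13 + K(m)) = 1/(13 + 2*(-25)/(5 - 25)) = 1/(13 + 2*(-25)/(-20)) = 1/(13 + 2*(-25)*(-1/20)) = 1/(13 + 5/2) = 1/(31/2) = 2/31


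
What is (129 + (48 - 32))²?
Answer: 21025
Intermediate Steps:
(129 + (48 - 32))² = (129 + 16)² = 145² = 21025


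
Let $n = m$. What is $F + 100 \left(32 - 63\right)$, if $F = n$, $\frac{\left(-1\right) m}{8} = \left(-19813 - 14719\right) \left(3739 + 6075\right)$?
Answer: $2711173284$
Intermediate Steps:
$m = 2711176384$ ($m = - 8 \left(-19813 - 14719\right) \left(3739 + 6075\right) = - 8 \left(\left(-34532\right) 9814\right) = \left(-8\right) \left(-338897048\right) = 2711176384$)
$n = 2711176384$
$F = 2711176384$
$F + 100 \left(32 - 63\right) = 2711176384 + 100 \left(32 - 63\right) = 2711176384 + 100 \left(-31\right) = 2711176384 - 3100 = 2711173284$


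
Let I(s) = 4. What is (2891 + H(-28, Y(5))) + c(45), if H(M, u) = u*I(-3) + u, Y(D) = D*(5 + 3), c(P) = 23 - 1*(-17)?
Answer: 3131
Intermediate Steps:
c(P) = 40 (c(P) = 23 + 17 = 40)
Y(D) = 8*D (Y(D) = D*8 = 8*D)
H(M, u) = 5*u (H(M, u) = u*4 + u = 4*u + u = 5*u)
(2891 + H(-28, Y(5))) + c(45) = (2891 + 5*(8*5)) + 40 = (2891 + 5*40) + 40 = (2891 + 200) + 40 = 3091 + 40 = 3131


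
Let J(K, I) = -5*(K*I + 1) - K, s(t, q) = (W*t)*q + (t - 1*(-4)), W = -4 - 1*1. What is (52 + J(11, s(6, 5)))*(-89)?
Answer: -688504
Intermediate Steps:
W = -5 (W = -4 - 1 = -5)
s(t, q) = 4 + t - 5*q*t (s(t, q) = (-5*t)*q + (t - 1*(-4)) = -5*q*t + (t + 4) = -5*q*t + (4 + t) = 4 + t - 5*q*t)
J(K, I) = -5 - K - 5*I*K (J(K, I) = -5*(I*K + 1) - K = -5*(1 + I*K) - K = (-5 - 5*I*K) - K = -5 - K - 5*I*K)
(52 + J(11, s(6, 5)))*(-89) = (52 + (-5 - 1*11 - 5*(4 + 6 - 5*5*6)*11))*(-89) = (52 + (-5 - 11 - 5*(4 + 6 - 150)*11))*(-89) = (52 + (-5 - 11 - 5*(-140)*11))*(-89) = (52 + (-5 - 11 + 7700))*(-89) = (52 + 7684)*(-89) = 7736*(-89) = -688504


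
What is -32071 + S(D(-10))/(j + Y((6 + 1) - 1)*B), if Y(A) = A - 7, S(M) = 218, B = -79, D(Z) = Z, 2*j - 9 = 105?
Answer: -2180719/68 ≈ -32069.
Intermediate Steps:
j = 57 (j = 9/2 + (½)*105 = 9/2 + 105/2 = 57)
Y(A) = -7 + A
-32071 + S(D(-10))/(j + Y((6 + 1) - 1)*B) = -32071 + 218/(57 + (-7 + ((6 + 1) - 1))*(-79)) = -32071 + 218/(57 + (-7 + (7 - 1))*(-79)) = -32071 + 218/(57 + (-7 + 6)*(-79)) = -32071 + 218/(57 - 1*(-79)) = -32071 + 218/(57 + 79) = -32071 + 218/136 = -32071 + 218*(1/136) = -32071 + 109/68 = -2180719/68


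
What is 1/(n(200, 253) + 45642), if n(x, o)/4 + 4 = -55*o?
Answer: -1/10034 ≈ -9.9661e-5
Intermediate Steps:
n(x, o) = -16 - 220*o (n(x, o) = -16 + 4*(-55*o) = -16 - 220*o)
1/(n(200, 253) + 45642) = 1/((-16 - 220*253) + 45642) = 1/((-16 - 55660) + 45642) = 1/(-55676 + 45642) = 1/(-10034) = -1/10034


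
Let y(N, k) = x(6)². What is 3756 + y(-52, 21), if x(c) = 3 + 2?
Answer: 3781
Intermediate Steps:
x(c) = 5
y(N, k) = 25 (y(N, k) = 5² = 25)
3756 + y(-52, 21) = 3756 + 25 = 3781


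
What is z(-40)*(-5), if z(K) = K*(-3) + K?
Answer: -400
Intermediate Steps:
z(K) = -2*K (z(K) = -3*K + K = -2*K)
z(-40)*(-5) = -2*(-40)*(-5) = 80*(-5) = -400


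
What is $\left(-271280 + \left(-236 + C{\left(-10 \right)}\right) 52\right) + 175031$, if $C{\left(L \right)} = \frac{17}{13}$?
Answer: $-108453$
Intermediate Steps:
$C{\left(L \right)} = \frac{17}{13}$ ($C{\left(L \right)} = 17 \cdot \frac{1}{13} = \frac{17}{13}$)
$\left(-271280 + \left(-236 + C{\left(-10 \right)}\right) 52\right) + 175031 = \left(-271280 + \left(-236 + \frac{17}{13}\right) 52\right) + 175031 = \left(-271280 - 12204\right) + 175031 = -283484 + 175031 = -108453$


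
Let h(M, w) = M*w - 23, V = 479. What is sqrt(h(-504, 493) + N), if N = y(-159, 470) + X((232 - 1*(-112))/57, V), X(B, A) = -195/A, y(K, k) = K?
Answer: I*sqrt(57051515819)/479 ≈ 498.65*I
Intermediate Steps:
h(M, w) = -23 + M*w
N = -76356/479 (N = -159 - 195/479 = -76356/479 ≈ -159.41)
sqrt(h(-504, 493) + N) = sqrt((-23 - 504*493) - 76356/479) = sqrt((-23 - 248472) - 76356/479) = sqrt(-248495 - 76356/479) = sqrt(-119105461/479) = I*sqrt(57051515819)/479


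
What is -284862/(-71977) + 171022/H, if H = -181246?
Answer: 19660223779/6522771671 ≈ 3.0141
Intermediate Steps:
-284862/(-71977) + 171022/H = -284862/(-71977) + 171022/(-181246) = -284862*(-1/71977) + 171022*(-1/181246) = 284862/71977 - 85511/90623 = 19660223779/6522771671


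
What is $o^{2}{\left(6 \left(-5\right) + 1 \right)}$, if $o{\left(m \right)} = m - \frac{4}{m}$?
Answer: $\frac{700569}{841} \approx 833.02$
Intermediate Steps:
$o{\left(m \right)} = m - \frac{4}{m}$
$o^{2}{\left(6 \left(-5\right) + 1 \right)} = \left(\left(6 \left(-5\right) + 1\right) - \frac{4}{6 \left(-5\right) + 1}\right)^{2} = \left(\left(-30 + 1\right) - \frac{4}{-30 + 1}\right)^{2} = \left(-29 - \frac{4}{-29}\right)^{2} = \left(-29 - - \frac{4}{29}\right)^{2} = \left(-29 + \frac{4}{29}\right)^{2} = \left(- \frac{837}{29}\right)^{2} = \frac{700569}{841}$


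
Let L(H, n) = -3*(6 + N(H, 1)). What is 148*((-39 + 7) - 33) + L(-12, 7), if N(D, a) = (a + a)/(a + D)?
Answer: -106012/11 ≈ -9637.5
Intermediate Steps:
N(D, a) = 2*a/(D + a) (N(D, a) = (2*a)/(D + a) = 2*a/(D + a))
L(H, n) = -18 - 6/(1 + H) (L(H, n) = -3*(6 + 2*1/(H + 1)) = -3*(6 + 2*1/(1 + H)) = -3*(6 + 2/(1 + H)) = -18 - 6/(1 + H))
148*((-39 + 7) - 33) + L(-12, 7) = 148*((-39 + 7) - 33) + 6*(-4 - 3*(-12))/(1 - 12) = 148*(-32 - 33) + 6*(-4 + 36)/(-11) = 148*(-65) + 6*(-1/11)*32 = -9620 - 192/11 = -106012/11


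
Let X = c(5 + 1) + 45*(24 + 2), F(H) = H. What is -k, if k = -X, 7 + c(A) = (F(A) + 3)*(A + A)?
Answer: 1271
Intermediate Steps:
c(A) = -7 + 2*A*(3 + A) (c(A) = -7 + (A + 3)*(A + A) = -7 + (3 + A)*(2*A) = -7 + 2*A*(3 + A))
X = 1271 (X = (-7 + 2*(5 + 1)**2 + 6*(5 + 1)) + 45*(24 + 2) = (-7 + 2*6**2 + 6*6) + 45*26 = (-7 + 2*36 + 36) + 1170 = (-7 + 72 + 36) + 1170 = 101 + 1170 = 1271)
k = -1271 (k = -1*1271 = -1271)
-k = -1*(-1271) = 1271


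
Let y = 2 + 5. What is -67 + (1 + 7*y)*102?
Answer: 5033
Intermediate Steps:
y = 7
-67 + (1 + 7*y)*102 = -67 + (1 + 7*7)*102 = -67 + (1 + 49)*102 = -67 + 50*102 = -67 + 5100 = 5033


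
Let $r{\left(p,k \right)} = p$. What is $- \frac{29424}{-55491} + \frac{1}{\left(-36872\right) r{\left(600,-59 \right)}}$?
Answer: $\frac{216984327103}{409212830400} \approx 0.53025$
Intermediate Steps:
$- \frac{29424}{-55491} + \frac{1}{\left(-36872\right) r{\left(600,-59 \right)}} = - \frac{29424}{-55491} + \frac{1}{\left(-36872\right) 600} = \left(-29424\right) \left(- \frac{1}{55491}\right) - \frac{1}{22123200} = \frac{9808}{18497} - \frac{1}{22123200} = \frac{216984327103}{409212830400}$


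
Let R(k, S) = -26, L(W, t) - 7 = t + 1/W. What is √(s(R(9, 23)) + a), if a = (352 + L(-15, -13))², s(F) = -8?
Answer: √26923921/15 ≈ 345.92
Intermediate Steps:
L(W, t) = 7 + t + 1/W (L(W, t) = 7 + (t + 1/W) = 7 + t + 1/W)
a = 26925721/225 (a = (352 + (7 - 13 + 1/(-15)))² = (352 + (7 - 13 - 1/15))² = (352 - 91/15)² = (5189/15)² = 26925721/225 ≈ 1.1967e+5)
√(s(R(9, 23)) + a) = √(-8 + 26925721/225) = √(26923921/225) = √26923921/15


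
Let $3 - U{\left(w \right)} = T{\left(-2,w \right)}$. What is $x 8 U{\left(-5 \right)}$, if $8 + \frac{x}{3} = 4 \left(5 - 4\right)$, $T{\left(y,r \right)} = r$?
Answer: $-768$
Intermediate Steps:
$U{\left(w \right)} = 3 - w$
$x = -12$ ($x = -24 + 3 \cdot 4 \left(5 - 4\right) = -24 + 3 \cdot 4 \cdot 1 = -24 + 3 \cdot 4 = -24 + 12 = -12$)
$x 8 U{\left(-5 \right)} = \left(-12\right) 8 \left(3 - -5\right) = - 96 \left(3 + 5\right) = \left(-96\right) 8 = -768$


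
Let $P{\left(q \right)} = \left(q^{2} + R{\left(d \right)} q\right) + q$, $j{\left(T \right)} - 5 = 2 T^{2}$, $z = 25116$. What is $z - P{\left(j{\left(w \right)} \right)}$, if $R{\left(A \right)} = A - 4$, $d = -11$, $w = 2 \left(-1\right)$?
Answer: $25129$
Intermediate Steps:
$w = -2$
$R{\left(A \right)} = -4 + A$
$j{\left(T \right)} = 5 + 2 T^{2}$
$P{\left(q \right)} = q^{2} - 14 q$ ($P{\left(q \right)} = \left(q^{2} + \left(-4 - 11\right) q\right) + q = \left(q^{2} - 15 q\right) + q = q^{2} - 14 q$)
$z - P{\left(j{\left(w \right)} \right)} = 25116 - \left(5 + 2 \left(-2\right)^{2}\right) \left(-14 + \left(5 + 2 \left(-2\right)^{2}\right)\right) = 25116 - \left(5 + 2 \cdot 4\right) \left(-14 + \left(5 + 2 \cdot 4\right)\right) = 25116 - \left(5 + 8\right) \left(-14 + \left(5 + 8\right)\right) = 25116 - 13 \left(-14 + 13\right) = 25116 - 13 \left(-1\right) = 25116 - -13 = 25116 + 13 = 25129$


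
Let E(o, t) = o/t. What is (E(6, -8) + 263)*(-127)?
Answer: -133223/4 ≈ -33306.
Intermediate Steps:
(E(6, -8) + 263)*(-127) = (6/(-8) + 263)*(-127) = (6*(-⅛) + 263)*(-127) = (-¾ + 263)*(-127) = (1049/4)*(-127) = -133223/4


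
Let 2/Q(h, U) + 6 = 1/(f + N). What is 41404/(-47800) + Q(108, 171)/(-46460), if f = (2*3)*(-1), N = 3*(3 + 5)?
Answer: -2572833401/2970303950 ≈ -0.86619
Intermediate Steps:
N = 24 (N = 3*8 = 24)
f = -6 (f = 6*(-1) = -6)
Q(h, U) = -36/107 (Q(h, U) = 2/(-6 + 1/(-6 + 24)) = 2/(-6 + 1/18) = 2/(-107/18) = 2*(-18/107) = -36/107)
41404/(-47800) + Q(108, 171)/(-46460) = 41404/(-47800) - 36/107/(-46460) = 41404*(-1/47800) - 36/107*(-1/46460) = -10351/11950 + 9/1242805 = -2572833401/2970303950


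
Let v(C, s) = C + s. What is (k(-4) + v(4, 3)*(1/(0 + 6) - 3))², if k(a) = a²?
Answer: 529/36 ≈ 14.694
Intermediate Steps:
(k(-4) + v(4, 3)*(1/(0 + 6) - 3))² = ((-4)² + (4 + 3)*(1/(0 + 6) - 3))² = (16 + 7*(1/6 - 3))² = (16 + 7*(⅙ - 3))² = (16 + 7*(-17/6))² = (16 - 119/6)² = (-23/6)² = 529/36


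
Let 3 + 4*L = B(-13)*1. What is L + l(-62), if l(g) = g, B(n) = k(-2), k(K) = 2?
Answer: -249/4 ≈ -62.250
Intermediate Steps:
B(n) = 2
L = -¼ (L = -¾ + (2*1)/4 = -¾ + (¼)*2 = -¾ + ½ = -¼ ≈ -0.25000)
L + l(-62) = -¼ - 62 = -249/4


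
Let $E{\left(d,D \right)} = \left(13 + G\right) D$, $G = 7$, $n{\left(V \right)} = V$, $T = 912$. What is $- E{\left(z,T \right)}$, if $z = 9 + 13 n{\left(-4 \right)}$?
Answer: $-18240$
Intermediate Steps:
$z = -43$ ($z = 9 + 13 \left(-4\right) = 9 - 52 = -43$)
$E{\left(d,D \right)} = 20 D$ ($E{\left(d,D \right)} = \left(13 + 7\right) D = 20 D$)
$- E{\left(z,T \right)} = - 20 \cdot 912 = \left(-1\right) 18240 = -18240$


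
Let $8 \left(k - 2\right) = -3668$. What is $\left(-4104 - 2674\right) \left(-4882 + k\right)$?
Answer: $36184353$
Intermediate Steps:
$k = - \frac{913}{2}$ ($k = 2 + \frac{1}{8} \left(-3668\right) = 2 - \frac{917}{2} = - \frac{913}{2} \approx -456.5$)
$\left(-4104 - 2674\right) \left(-4882 + k\right) = \left(-4104 - 2674\right) \left(-4882 - \frac{913}{2}\right) = \left(-6778\right) \left(- \frac{10677}{2}\right) = 36184353$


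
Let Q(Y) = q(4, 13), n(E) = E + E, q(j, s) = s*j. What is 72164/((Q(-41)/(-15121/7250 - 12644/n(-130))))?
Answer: 79143647957/1225250 ≈ 64594.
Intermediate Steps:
q(j, s) = j*s
n(E) = 2*E
Q(Y) = 52 (Q(Y) = 4*13 = 52)
72164/((Q(-41)/(-15121/7250 - 12644/n(-130)))) = 72164/((52/(-15121/7250 - 12644/(2*(-130))))) = 72164/((52/(-15121*1/7250 - 12644/(-260)))) = 72164/((52/(-15121/7250 - 12644*(-1/260)))) = 72164/((52/(-15121/7250 + 3161/65))) = 72164/((52/(4386877/94250))) = 72164/((52*(94250/4386877))) = 72164/(4901000/4386877) = 72164*(4386877/4901000) = 79143647957/1225250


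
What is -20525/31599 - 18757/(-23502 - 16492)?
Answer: -228174407/1263770406 ≈ -0.18055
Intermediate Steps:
-20525/31599 - 18757/(-23502 - 16492) = -20525*1/31599 - 18757/(-39994) = -20525/31599 - 18757*(-1/39994) = -20525/31599 + 18757/39994 = -228174407/1263770406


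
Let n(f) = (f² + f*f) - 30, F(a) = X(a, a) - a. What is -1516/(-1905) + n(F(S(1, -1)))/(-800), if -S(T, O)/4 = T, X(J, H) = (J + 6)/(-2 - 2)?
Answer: 489311/609600 ≈ 0.80268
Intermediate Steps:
X(J, H) = -3/2 - J/4 (X(J, H) = (6 + J)/(-4) = (6 + J)*(-¼) = -3/2 - J/4)
S(T, O) = -4*T
F(a) = -3/2 - 5*a/4 (F(a) = (-3/2 - a/4) - a = -3/2 - 5*a/4)
n(f) = -30 + 2*f² (n(f) = (f² + f²) - 30 = 2*f² - 30 = -30 + 2*f²)
-1516/(-1905) + n(F(S(1, -1)))/(-800) = -1516/(-1905) + (-30 + 2*(-3/2 - (-5))²)/(-800) = -1516*(-1/1905) + (-30 + 2*(-3/2 - 5/4*(-4))²)*(-1/800) = 1516/1905 + (-30 + 2*(-3/2 + 5)²)*(-1/800) = 1516/1905 + (-30 + 2*(7/2)²)*(-1/800) = 1516/1905 + (-30 + 2*(49/4))*(-1/800) = 1516/1905 + (-30 + 49/2)*(-1/800) = 1516/1905 - 11/2*(-1/800) = 1516/1905 + 11/1600 = 489311/609600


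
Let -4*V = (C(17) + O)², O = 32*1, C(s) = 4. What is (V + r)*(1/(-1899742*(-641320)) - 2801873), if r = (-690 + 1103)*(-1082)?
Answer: 152654614830828348070561/121834253944 ≈ 1.2530e+12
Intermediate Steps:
r = -446866 (r = 413*(-1082) = -446866)
O = 32
V = -324 (V = -(4 + 32)²/4 = -¼*36² = -¼*1296 = -324)
(V + r)*(1/(-1899742*(-641320)) - 2801873) = (-324 - 446866)*(1/(-1899742*(-641320)) - 2801873) = -447190*(-1/1899742*(-1/641320) - 2801873) = -447190*(1/1218342539440 - 2801873) = -447190*(-3413641066008371119/1218342539440) = 152654614830828348070561/121834253944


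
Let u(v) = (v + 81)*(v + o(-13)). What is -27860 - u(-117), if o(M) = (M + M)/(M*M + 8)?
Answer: -1892560/59 ≈ -32077.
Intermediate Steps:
o(M) = 2*M/(8 + M²) (o(M) = (2*M)/(M² + 8) = (2*M)/(8 + M²) = 2*M/(8 + M²))
u(v) = (81 + v)*(-26/177 + v) (u(v) = (v + 81)*(v + 2*(-13)/(8 + (-13)²)) = (81 + v)*(v + 2*(-13)/(8 + 169)) = (81 + v)*(v + 2*(-13)/177) = (81 + v)*(v + 2*(-13)*(1/177)) = (81 + v)*(v - 26/177) = (81 + v)*(-26/177 + v))
-27860 - u(-117) = -27860 - (-702/59 + (-117)² + (14311/177)*(-117)) = -27860 - (-702/59 + 13689 - 558129/59) = -27860 - 1*248820/59 = -27860 - 248820/59 = -1892560/59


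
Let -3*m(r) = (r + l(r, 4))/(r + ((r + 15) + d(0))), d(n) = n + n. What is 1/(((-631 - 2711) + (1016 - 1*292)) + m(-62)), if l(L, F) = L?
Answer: -327/856210 ≈ -0.00038192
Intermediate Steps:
d(n) = 2*n
m(r) = -2*r/(3*(15 + 2*r)) (m(r) = -(r + r)/(3*(r + ((r + 15) + 2*0))) = -2*r/(3*(r + ((15 + r) + 0))) = -2*r/(3*(r + (15 + r))) = -2*r/(3*(15 + 2*r)))
1/(((-631 - 2711) + (1016 - 1*292)) + m(-62)) = 1/(((-631 - 2711) + (1016 - 1*292)) - 2*(-62)/(45 + 6*(-62))) = 1/((-3342 + (1016 - 292)) - 2*(-62)/(45 - 372)) = 1/((-3342 + 724) - 2*(-62)/(-327)) = 1/(-2618 - 2*(-62)*(-1/327)) = 1/(-2618 - 124/327) = 1/(-856210/327) = -327/856210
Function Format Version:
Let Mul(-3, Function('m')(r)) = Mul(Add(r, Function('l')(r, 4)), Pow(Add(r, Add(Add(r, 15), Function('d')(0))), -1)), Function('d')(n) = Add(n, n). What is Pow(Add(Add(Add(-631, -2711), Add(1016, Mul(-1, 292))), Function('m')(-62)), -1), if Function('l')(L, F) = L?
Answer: Rational(-327, 856210) ≈ -0.00038192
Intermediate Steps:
Function('d')(n) = Mul(2, n)
Function('m')(r) = Mul(Rational(-2, 3), r, Pow(Add(15, Mul(2, r)), -1)) (Function('m')(r) = Mul(Rational(-1, 3), Mul(Add(r, r), Pow(Add(r, Add(Add(r, 15), Mul(2, 0))), -1))) = Mul(Rational(-1, 3), Mul(Mul(2, r), Pow(Add(r, Add(Add(15, r), 0)), -1))) = Mul(Rational(-1, 3), Mul(Mul(2, r), Pow(Add(r, Add(15, r)), -1))) = Mul(Rational(-1, 3), Mul(Mul(2, r), Pow(Add(15, Mul(2, r)), -1))) = Mul(Rational(-1, 3), Mul(2, r, Pow(Add(15, Mul(2, r)), -1))) = Mul(Rational(-2, 3), r, Pow(Add(15, Mul(2, r)), -1)))
Pow(Add(Add(Add(-631, -2711), Add(1016, Mul(-1, 292))), Function('m')(-62)), -1) = Pow(Add(Add(Add(-631, -2711), Add(1016, Mul(-1, 292))), Mul(-2, -62, Pow(Add(45, Mul(6, -62)), -1))), -1) = Pow(Add(Add(-3342, Add(1016, -292)), Mul(-2, -62, Pow(Add(45, -372), -1))), -1) = Pow(Add(Add(-3342, 724), Mul(-2, -62, Pow(-327, -1))), -1) = Pow(Add(-2618, Mul(-2, -62, Rational(-1, 327))), -1) = Pow(Add(-2618, Rational(-124, 327)), -1) = Pow(Rational(-856210, 327), -1) = Rational(-327, 856210)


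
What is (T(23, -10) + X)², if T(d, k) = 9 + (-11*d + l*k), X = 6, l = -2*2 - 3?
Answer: 28224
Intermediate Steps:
l = -7 (l = -4 - 3 = -7)
T(d, k) = 9 - 11*d - 7*k (T(d, k) = 9 + (-11*d - 7*k) = 9 - 11*d - 7*k)
(T(23, -10) + X)² = ((9 - 11*23 - 7*(-10)) + 6)² = ((9 - 253 + 70) + 6)² = (-174 + 6)² = (-168)² = 28224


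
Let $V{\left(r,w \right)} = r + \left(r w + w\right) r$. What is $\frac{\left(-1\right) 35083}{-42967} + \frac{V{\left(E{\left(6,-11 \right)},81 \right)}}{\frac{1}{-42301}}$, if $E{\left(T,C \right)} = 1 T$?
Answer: $- \frac{6194200369253}{42967} \approx -1.4416 \cdot 10^{8}$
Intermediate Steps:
$E{\left(T,C \right)} = T$
$V{\left(r,w \right)} = r + r \left(w + r w\right)$ ($V{\left(r,w \right)} = r + \left(w + r w\right) r = r + r \left(w + r w\right)$)
$\frac{\left(-1\right) 35083}{-42967} + \frac{V{\left(E{\left(6,-11 \right)},81 \right)}}{\frac{1}{-42301}} = \frac{\left(-1\right) 35083}{-42967} + \frac{6 \left(1 + 81 + 6 \cdot 81\right)}{\frac{1}{-42301}} = \left(-35083\right) \left(- \frac{1}{42967}\right) + \frac{6 \left(1 + 81 + 486\right)}{- \frac{1}{42301}} = \frac{35083}{42967} + 6 \cdot 568 \left(-42301\right) = \frac{35083}{42967} + 3408 \left(-42301\right) = \frac{35083}{42967} - 144161808 = - \frac{6194200369253}{42967}$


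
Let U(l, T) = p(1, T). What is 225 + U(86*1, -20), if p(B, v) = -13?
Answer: 212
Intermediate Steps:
U(l, T) = -13
225 + U(86*1, -20) = 225 - 13 = 212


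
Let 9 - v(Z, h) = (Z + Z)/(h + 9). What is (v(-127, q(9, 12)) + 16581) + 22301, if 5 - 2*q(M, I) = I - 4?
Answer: 583873/15 ≈ 38925.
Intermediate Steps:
q(M, I) = 9/2 - I/2 (q(M, I) = 5/2 - (I - 4)/2 = 5/2 - (-4 + I)/2 = 5/2 + (2 - I/2) = 9/2 - I/2)
v(Z, h) = 9 - 2*Z/(9 + h) (v(Z, h) = 9 - (Z + Z)/(h + 9) = 9 - 2*Z/(9 + h))
(v(-127, q(9, 12)) + 16581) + 22301 = ((81 - 2*(-127) + 9*(9/2 - ½*12))/(9 + (9/2 - ½*12)) + 16581) + 22301 = ((81 + 254 + 9*(9/2 - 6))/(9 + (9/2 - 6)) + 16581) + 22301 = ((81 + 254 + 9*(-3/2))/(9 - 3/2) + 16581) + 22301 = ((81 + 254 - 27/2)/(15/2) + 16581) + 22301 = ((2/15)*(643/2) + 16581) + 22301 = (643/15 + 16581) + 22301 = 249358/15 + 22301 = 583873/15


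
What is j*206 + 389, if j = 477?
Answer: 98651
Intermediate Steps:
j*206 + 389 = 477*206 + 389 = 98262 + 389 = 98651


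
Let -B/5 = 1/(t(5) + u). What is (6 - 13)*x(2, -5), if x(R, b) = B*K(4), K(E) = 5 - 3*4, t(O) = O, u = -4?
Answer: -245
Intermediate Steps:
B = -5 (B = -5/(5 - 4) = -5/1 = -5*1 = -5)
K(E) = -7 (K(E) = 5 - 12 = -7)
x(R, b) = 35 (x(R, b) = -5*(-7) = 35)
(6 - 13)*x(2, -5) = (6 - 13)*35 = -7*35 = -245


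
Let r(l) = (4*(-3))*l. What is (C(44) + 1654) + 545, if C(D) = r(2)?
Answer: 2175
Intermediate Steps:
r(l) = -12*l
C(D) = -24 (C(D) = -12*2 = -24)
(C(44) + 1654) + 545 = (-24 + 1654) + 545 = 1630 + 545 = 2175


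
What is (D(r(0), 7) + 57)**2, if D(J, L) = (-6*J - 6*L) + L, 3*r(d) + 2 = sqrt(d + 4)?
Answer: 484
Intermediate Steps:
r(d) = -2/3 + sqrt(4 + d)/3 (r(d) = -2/3 + sqrt(d + 4)/3 = -2/3 + sqrt(4 + d)/3)
D(J, L) = -6*J - 5*L
(D(r(0), 7) + 57)**2 = ((-6*(-2/3 + sqrt(4 + 0)/3) - 5*7) + 57)**2 = ((-6*(-2/3 + sqrt(4)/3) - 35) + 57)**2 = ((-6*(-2/3 + (1/3)*2) - 35) + 57)**2 = ((-6*(-2/3 + 2/3) - 35) + 57)**2 = ((-6*0 - 35) + 57)**2 = ((0 - 35) + 57)**2 = (-35 + 57)**2 = 22**2 = 484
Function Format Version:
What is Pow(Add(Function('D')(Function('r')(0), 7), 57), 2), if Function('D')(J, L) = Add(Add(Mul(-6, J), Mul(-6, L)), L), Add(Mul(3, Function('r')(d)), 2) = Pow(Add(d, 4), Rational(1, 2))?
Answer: 484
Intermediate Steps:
Function('r')(d) = Add(Rational(-2, 3), Mul(Rational(1, 3), Pow(Add(4, d), Rational(1, 2)))) (Function('r')(d) = Add(Rational(-2, 3), Mul(Rational(1, 3), Pow(Add(d, 4), Rational(1, 2)))) = Add(Rational(-2, 3), Mul(Rational(1, 3), Pow(Add(4, d), Rational(1, 2)))))
Function('D')(J, L) = Add(Mul(-6, J), Mul(-5, L))
Pow(Add(Function('D')(Function('r')(0), 7), 57), 2) = Pow(Add(Add(Mul(-6, Add(Rational(-2, 3), Mul(Rational(1, 3), Pow(Add(4, 0), Rational(1, 2))))), Mul(-5, 7)), 57), 2) = Pow(Add(Add(Mul(-6, Add(Rational(-2, 3), Mul(Rational(1, 3), Pow(4, Rational(1, 2))))), -35), 57), 2) = Pow(Add(Add(Mul(-6, Add(Rational(-2, 3), Mul(Rational(1, 3), 2))), -35), 57), 2) = Pow(Add(Add(Mul(-6, Add(Rational(-2, 3), Rational(2, 3))), -35), 57), 2) = Pow(Add(Add(Mul(-6, 0), -35), 57), 2) = Pow(Add(Add(0, -35), 57), 2) = Pow(Add(-35, 57), 2) = Pow(22, 2) = 484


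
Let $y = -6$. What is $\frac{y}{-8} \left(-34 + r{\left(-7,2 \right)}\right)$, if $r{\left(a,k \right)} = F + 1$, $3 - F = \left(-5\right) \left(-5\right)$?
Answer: $- \frac{165}{4} \approx -41.25$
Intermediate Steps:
$F = -22$ ($F = 3 - \left(-5\right) \left(-5\right) = 3 - 25 = -22$)
$r{\left(a,k \right)} = -21$ ($r{\left(a,k \right)} = -22 + 1 = -21$)
$\frac{y}{-8} \left(-34 + r{\left(-7,2 \right)}\right) = - \frac{6}{-8} \left(-34 - 21\right) = \left(-6\right) \left(- \frac{1}{8}\right) \left(-55\right) = \frac{3}{4} \left(-55\right) = - \frac{165}{4}$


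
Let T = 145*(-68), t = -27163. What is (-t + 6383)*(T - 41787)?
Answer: -1732550262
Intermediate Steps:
T = -9860
(-t + 6383)*(T - 41787) = (-1*(-27163) + 6383)*(-9860 - 41787) = (27163 + 6383)*(-51647) = 33546*(-51647) = -1732550262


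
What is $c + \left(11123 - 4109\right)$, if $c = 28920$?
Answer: $35934$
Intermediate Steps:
$c + \left(11123 - 4109\right) = 28920 + \left(11123 - 4109\right) = 28920 + 7014 = 35934$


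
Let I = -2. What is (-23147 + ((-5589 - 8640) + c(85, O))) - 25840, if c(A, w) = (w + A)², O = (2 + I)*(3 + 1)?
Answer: -55991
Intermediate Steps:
O = 0 (O = (2 - 2)*(3 + 1) = 0*4 = 0)
c(A, w) = (A + w)²
(-23147 + ((-5589 - 8640) + c(85, O))) - 25840 = (-23147 + ((-5589 - 8640) + (85 + 0)²)) - 25840 = (-23147 + (-14229 + 85²)) - 25840 = (-23147 + (-14229 + 7225)) - 25840 = (-23147 - 7004) - 25840 = -30151 - 25840 = -55991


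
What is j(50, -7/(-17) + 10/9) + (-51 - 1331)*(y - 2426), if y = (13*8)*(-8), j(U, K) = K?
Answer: 688891301/153 ≈ 4.5026e+6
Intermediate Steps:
y = -832 (y = 104*(-8) = -832)
j(50, -7/(-17) + 10/9) + (-51 - 1331)*(y - 2426) = (-7/(-17) + 10/9) + (-51 - 1331)*(-832 - 2426) = (-7*(-1/17) + 10*(1/9)) - 1382*(-3258) = (7/17 + 10/9) + 4502556 = 233/153 + 4502556 = 688891301/153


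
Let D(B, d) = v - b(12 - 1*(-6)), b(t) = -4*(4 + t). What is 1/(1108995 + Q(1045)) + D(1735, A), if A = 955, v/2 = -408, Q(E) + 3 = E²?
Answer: -1602340375/2201017 ≈ -728.00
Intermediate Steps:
Q(E) = -3 + E²
v = -816 (v = 2*(-408) = -816)
b(t) = -16 - 4*t
D(B, d) = -728 (D(B, d) = -816 - (-16 - 4*(12 - 1*(-6))) = -816 - (-16 - 4*(12 + 6)) = -816 - (-16 - 4*18) = -816 - (-16 - 72) = -816 - 1*(-88) = -816 + 88 = -728)
1/(1108995 + Q(1045)) + D(1735, A) = 1/(1108995 + (-3 + 1045²)) - 728 = 1/(1108995 + (-3 + 1092025)) - 728 = 1/(1108995 + 1092022) - 728 = 1/2201017 - 728 = -1602340375/2201017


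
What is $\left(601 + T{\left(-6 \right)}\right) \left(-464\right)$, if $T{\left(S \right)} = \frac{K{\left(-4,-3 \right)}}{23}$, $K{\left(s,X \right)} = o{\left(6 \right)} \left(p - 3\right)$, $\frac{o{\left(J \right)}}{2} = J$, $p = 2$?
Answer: $- \frac{6408304}{23} \approx -2.7862 \cdot 10^{5}$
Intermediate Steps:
$o{\left(J \right)} = 2 J$
$K{\left(s,X \right)} = -12$ ($K{\left(s,X \right)} = 2 \cdot 6 \left(2 - 3\right) = 12 \left(-1\right) = -12$)
$T{\left(S \right)} = - \frac{12}{23}$
$\left(601 + T{\left(-6 \right)}\right) \left(-464\right) = \left(601 - \frac{12}{23}\right) \left(-464\right) = \frac{13811}{23} \left(-464\right) = - \frac{6408304}{23}$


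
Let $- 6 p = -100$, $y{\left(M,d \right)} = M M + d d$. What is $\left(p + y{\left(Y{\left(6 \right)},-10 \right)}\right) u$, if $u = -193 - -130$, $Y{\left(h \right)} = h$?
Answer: $-9618$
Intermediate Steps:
$y{\left(M,d \right)} = M^{2} + d^{2}$
$p = \frac{50}{3}$ ($p = \left(- \frac{1}{6}\right) \left(-100\right) = \frac{50}{3} \approx 16.667$)
$u = -63$ ($u = -193 + 130 = -63$)
$\left(p + y{\left(Y{\left(6 \right)},-10 \right)}\right) u = \left(\frac{50}{3} + \left(6^{2} + \left(-10\right)^{2}\right)\right) \left(-63\right) = \left(\frac{50}{3} + \left(36 + 100\right)\right) \left(-63\right) = \left(\frac{50}{3} + 136\right) \left(-63\right) = \frac{458}{3} \left(-63\right) = -9618$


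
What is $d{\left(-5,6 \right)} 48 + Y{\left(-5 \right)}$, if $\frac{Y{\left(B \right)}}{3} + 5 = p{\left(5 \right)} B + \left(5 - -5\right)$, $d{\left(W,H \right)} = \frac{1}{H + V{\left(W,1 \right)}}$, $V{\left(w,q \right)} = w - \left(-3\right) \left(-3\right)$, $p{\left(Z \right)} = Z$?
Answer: $-66$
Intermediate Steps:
$V{\left(w,q \right)} = -9 + w$ ($V{\left(w,q \right)} = w - 9 = -9 + w$)
$d{\left(W,H \right)} = \frac{1}{-9 + H + W}$ ($d{\left(W,H \right)} = \frac{1}{H + \left(-9 + W\right)} = \frac{1}{-9 + H + W}$)
$Y{\left(B \right)} = 15 + 15 B$ ($Y{\left(B \right)} = -15 + 3 \left(5 B + \left(5 - -5\right)\right) = -15 + 3 \left(5 B + \left(5 + 5\right)\right) = -15 + 3 \left(5 B + 10\right) = -15 + 3 \left(10 + 5 B\right) = -15 + \left(30 + 15 B\right) = 15 + 15 B$)
$d{\left(-5,6 \right)} 48 + Y{\left(-5 \right)} = \frac{1}{-9 + 6 - 5} \cdot 48 + \left(15 + 15 \left(-5\right)\right) = \frac{1}{-8} \cdot 48 + \left(15 - 75\right) = \left(- \frac{1}{8}\right) 48 - 60 = -6 - 60 = -66$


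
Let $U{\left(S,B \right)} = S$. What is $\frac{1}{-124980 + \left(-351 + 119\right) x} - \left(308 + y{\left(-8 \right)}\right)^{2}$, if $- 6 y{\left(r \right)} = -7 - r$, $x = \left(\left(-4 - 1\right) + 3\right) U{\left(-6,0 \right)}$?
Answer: $- \frac{6053545271}{63882} \approx -94761.0$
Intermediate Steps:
$x = 12$ ($x = \left(\left(-4 - 1\right) + 3\right) \left(-6\right) = \left(-5 + 3\right) \left(-6\right) = \left(-2\right) \left(-6\right) = 12$)
$y{\left(r \right)} = \frac{7}{6} + \frac{r}{6}$ ($y{\left(r \right)} = - \frac{-7 - r}{6} = \frac{7}{6} + \frac{r}{6}$)
$\frac{1}{-124980 + \left(-351 + 119\right) x} - \left(308 + y{\left(-8 \right)}\right)^{2} = \frac{1}{-124980 + \left(-351 + 119\right) 12} - \left(308 + \left(\frac{7}{6} + \frac{1}{6} \left(-8\right)\right)\right)^{2} = \frac{1}{-124980 - 2784} - \left(308 + \left(\frac{7}{6} - \frac{4}{3}\right)\right)^{2} = \frac{1}{-124980 - 2784} - \left(308 - \frac{1}{6}\right)^{2} = \frac{1}{-127764} - \left(\frac{1847}{6}\right)^{2} = - \frac{1}{127764} - \frac{3411409}{36} = - \frac{6053545271}{63882}$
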